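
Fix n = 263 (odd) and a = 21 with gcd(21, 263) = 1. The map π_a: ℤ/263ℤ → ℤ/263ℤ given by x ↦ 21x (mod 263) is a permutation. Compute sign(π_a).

-1

Start at x=192: 192 → 87 → 249 → 232 → 138 → 5 → 105 → … (one orbit).
Cycle lengths of π_21 on ℤ/263ℤ: [262, 1]; 2 cycles in total.
With 2 cycles on 263 points, sign = (−1)^{263−2} = -1.
Via Zolotarev, sign(π_{21}) = (21|263) = -1.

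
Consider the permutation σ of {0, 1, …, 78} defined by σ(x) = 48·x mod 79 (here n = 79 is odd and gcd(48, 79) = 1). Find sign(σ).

Trace 60: π^k(60) = [60, 36, 69, 73, 28, 1, 48] for k=0..6.
2 cycles of lengths [78, 1].
Σ(ℓ_i−1) = 79−2 = 77; sign = (−1)^77 = -1.
Check: (48/79) = -1 by Zolotarev.

-1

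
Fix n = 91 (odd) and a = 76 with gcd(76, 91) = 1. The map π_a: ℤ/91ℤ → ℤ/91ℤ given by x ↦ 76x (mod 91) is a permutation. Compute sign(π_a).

Trace 76: π^k(76) = [76, 43, 83, 29, 20, 64, 41] for k=0..6.
Cycle type of π: 12×7 + 2×3 + 1; total 11 cycles.
With 11 cycles on 91 points, sign = (−1)^{91−11} = +1.
Zolotarev: (76|91) = +1, matching the cycle-count sign.

+1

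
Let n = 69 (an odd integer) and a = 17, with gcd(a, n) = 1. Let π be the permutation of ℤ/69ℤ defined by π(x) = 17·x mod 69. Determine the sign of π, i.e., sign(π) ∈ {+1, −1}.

Start at x=25: 25 → 11 → 49 → 5 → 16 → 65 → 1 → … (one orbit).
The orbit structure of x ↦ 17x mod 69: 5 orbits of sizes [22, 22, 22, 2, 1].
With 5 cycles on 69 points, sign = (−1)^{69−5} = +1.

+1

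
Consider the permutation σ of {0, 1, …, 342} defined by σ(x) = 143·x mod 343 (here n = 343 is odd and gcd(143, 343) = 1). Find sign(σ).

-1

Start at x=228: 228 → 19 → 316 → 255 → 107 → 209 → 46 → … (one orbit).
The orbit structure of x ↦ 143x mod 343: 4 orbits of sizes [294, 42, 6, 1].
n − c = 343 − 4 = 339; sign = (−1)^339 = -1.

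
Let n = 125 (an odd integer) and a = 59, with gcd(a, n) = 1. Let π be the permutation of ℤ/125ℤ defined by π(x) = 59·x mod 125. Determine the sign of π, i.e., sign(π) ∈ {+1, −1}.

Orbit of 96 under x↦59x: [96, 39, 51, 9, 31, 79, 36]… (length divides ord_125(59)).
Decompose π into cycles: lengths [50, 50, 10, 10, 2, 2, 1] (7 cycles, including the fixed point 0).
Σ(ℓ_i−1) = 125−7 = 118; sign = (−1)^118 = +1.

+1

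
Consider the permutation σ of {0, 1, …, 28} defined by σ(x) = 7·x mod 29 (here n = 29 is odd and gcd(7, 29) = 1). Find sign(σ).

+1

Start at x=7: 7 → 20 → 24 → 23 → 16 → 25 → 1 → 7 (one orbit).
Cycle lengths of π_7 on ℤ/29ℤ: [7, 7, 7, 7, 1]; 5 cycles in total.
29 − 5 = 24 transpositions; sign(π) = (−1)^24 = +1.
The Jacobi symbol (7|29) = +1 (Zolotarev) agrees.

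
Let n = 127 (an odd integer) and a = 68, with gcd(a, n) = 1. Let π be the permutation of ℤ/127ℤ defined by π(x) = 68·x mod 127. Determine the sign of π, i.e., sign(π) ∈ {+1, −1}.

Orbit of 19 under x↦68x: [19, 22, 99, 1, 68, 52, 107]… (length divides ord_127(68)).
Cycle type of π: 9×14 + 1; total 15 cycles.
Σ(ℓ_i−1) = 127−15 = 112; sign = (−1)^112 = +1.
Check: (68/127) = +1 by Zolotarev.

+1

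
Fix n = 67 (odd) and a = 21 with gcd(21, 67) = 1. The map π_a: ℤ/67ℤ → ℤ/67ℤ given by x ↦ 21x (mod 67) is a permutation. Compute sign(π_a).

Trace 21: π^k(21) = [21, 39, 15, 47, 49, 24, 35] for k=0..6.
Cycle type of π: 33×2 + 1; total 3 cycles.
With 3 cycles on 67 points, sign = (−1)^{67−3} = +1.
The Jacobi symbol (21|67) = +1 (Zolotarev) agrees.

+1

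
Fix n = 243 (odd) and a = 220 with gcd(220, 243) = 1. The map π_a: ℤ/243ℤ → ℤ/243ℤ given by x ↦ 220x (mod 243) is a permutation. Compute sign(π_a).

+1

Start at x=151: 151 → 172 → 175 → 106 → 235 → 184 → 142 → … (one orbit).
Cycle type of π: 81×2 + 27×2 + 9×2 + 3×2 + 1×3; total 11 cycles.
Σ(ℓ_i−1) = 243−11 = 232; sign = (−1)^232 = +1.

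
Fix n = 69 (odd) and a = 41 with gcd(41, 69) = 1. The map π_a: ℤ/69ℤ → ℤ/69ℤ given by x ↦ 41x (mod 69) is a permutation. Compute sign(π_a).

-1

Orbit of 16 under x↦41x: [16, 35, 55, 47, 64, 2, 13]… (length divides ord_69(41)).
Decompose π into cycles: lengths [22, 22, 11, 11, 2, 1] (6 cycles, including the fixed point 0).
n − c = 69 − 6 = 63; sign = (−1)^63 = -1.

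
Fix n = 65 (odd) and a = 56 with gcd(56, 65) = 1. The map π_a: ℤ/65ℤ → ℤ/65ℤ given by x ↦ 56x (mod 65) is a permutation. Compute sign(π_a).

Trace 61: π^k(61) = [61, 36, 1, 56, 16, 51] for k=0..5.
Cycle type of π: 6×10 + 1×5; total 15 cycles.
15 cycles on 65: each ℓ→(−1)^(ℓ−1), product (−1)^50 = +1.

+1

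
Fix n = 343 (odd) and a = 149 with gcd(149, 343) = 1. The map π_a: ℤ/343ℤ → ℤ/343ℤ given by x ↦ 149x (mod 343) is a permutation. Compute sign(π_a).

Trace 260: π^k(260) = [260, 324, 256, 71, 289, 186, 274] for k=0..6.
7 cycles of lengths [147, 147, 21, 21, 3, 3, 1].
With 7 cycles on 343 points, sign = (−1)^{343−7} = +1.
Check: (149/343) = +1 by Zolotarev.

+1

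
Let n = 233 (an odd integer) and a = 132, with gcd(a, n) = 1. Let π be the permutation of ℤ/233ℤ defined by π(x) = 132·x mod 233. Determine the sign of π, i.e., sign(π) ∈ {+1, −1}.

Orbit of 135 under x↦132x: [135, 112, 105, 113, 4, 62, 29]… (length divides ord_233(132)).
Cycle type of π: 116×2 + 1; total 3 cycles.
With 3 cycles on 233 points, sign = (−1)^{233−3} = +1.
Via Zolotarev, sign(π_{132}) = (132|233) = +1.

+1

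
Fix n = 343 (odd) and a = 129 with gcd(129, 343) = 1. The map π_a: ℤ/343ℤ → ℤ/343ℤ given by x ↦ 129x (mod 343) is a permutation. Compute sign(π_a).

Trace 275: π^k(275) = [275, 146, 312, 117, 1, 129, 177] for k=0..6.
π_129 has 16 disjoint cycles with lengths [42, 42, 42, 42, 42, 42, 42, 6, 6, 6, 6, 6, 6, 6, 6, 1] on {0,…,342}.
343 − 16 = 327 transpositions; sign(π) = (−1)^327 = -1.

-1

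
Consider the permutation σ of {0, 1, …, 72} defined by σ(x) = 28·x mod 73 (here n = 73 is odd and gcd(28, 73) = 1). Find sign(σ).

Trace 24: π^k(24) = [24, 15, 55, 7, 50, 13, 72] for k=0..6.
Cycle type of π: 72 + 1; total 2 cycles.
n − c = 73 − 2 = 71; sign = (−1)^71 = -1.
(28|73)_J = -1 (Zolotarev's lemma cross-check).

-1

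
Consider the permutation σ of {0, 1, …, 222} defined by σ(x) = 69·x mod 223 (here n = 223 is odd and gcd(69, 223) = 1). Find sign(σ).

Start at x=139: 139 → 2 → 138 → 156 → 60 → 126 → 220 → … (one orbit).
Decompose π into cycles: lengths [111, 111, 1] (3 cycles, including the fixed point 0).
n − c = 223 − 3 = 220; sign = (−1)^220 = +1.

+1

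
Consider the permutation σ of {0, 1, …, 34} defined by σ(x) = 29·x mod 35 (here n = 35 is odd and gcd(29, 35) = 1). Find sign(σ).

Start at x=29: 29 → 1 → 29 (one orbit).
Cycle type of π: 2×14 + 1×7; total 21 cycles.
21 cycles on 35: each ℓ→(−1)^(ℓ−1), product (−1)^14 = +1.
(29|35)_J = +1 (Zolotarev's lemma cross-check).

+1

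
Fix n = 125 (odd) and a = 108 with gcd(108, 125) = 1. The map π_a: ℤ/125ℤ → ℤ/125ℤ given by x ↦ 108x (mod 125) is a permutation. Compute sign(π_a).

-1

Orbit of 72 under x↦108x: [72, 26, 58, 14, 12, 46, 93]… (length divides ord_125(108)).
4 cycles of lengths [100, 20, 4, 1].
Σ(ℓ_i−1) = 125−4 = 121; sign = (−1)^121 = -1.
Via Zolotarev, sign(π_{108}) = (108|125) = -1.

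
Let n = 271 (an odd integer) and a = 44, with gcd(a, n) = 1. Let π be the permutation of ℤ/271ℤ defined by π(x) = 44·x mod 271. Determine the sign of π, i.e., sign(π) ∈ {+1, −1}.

+1

Start at x=167: 167 → 31 → 9 → 125 → 80 → 268 → 139 → … (one orbit).
The orbit structure of x ↦ 44x mod 271: 7 orbits of sizes [45, 45, 45, 45, 45, 45, 1].
With 7 cycles on 271 points, sign = (−1)^{271−7} = +1.
Via Zolotarev, sign(π_{44}) = (44|271) = +1.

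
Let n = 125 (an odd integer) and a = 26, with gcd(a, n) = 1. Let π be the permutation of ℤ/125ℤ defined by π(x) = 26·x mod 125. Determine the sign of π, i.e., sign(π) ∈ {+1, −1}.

Trace 26: π^k(26) = [26, 51, 76, 101, 1] for k=0..4.
45 cycles of lengths [5, 5, 5, 5, 5, 5, 5, 5, 5, 5, 5, 5, 5, 5, 5, 5, 5, 5, 5, 5, 1, 1, 1, 1, 1, 1, 1, 1, 1, 1, 1, 1, 1, 1, 1, 1, 1, 1, 1, 1, 1, 1, 1, 1, 1].
45 cycles on 125: each ℓ→(−1)^(ℓ−1), product (−1)^80 = +1.
Check: (26/125) = +1 by Zolotarev.

+1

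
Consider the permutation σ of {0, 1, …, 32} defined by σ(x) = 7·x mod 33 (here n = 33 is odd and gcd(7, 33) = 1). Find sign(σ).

-1

Trace 19: π^k(19) = [19, 1, 7, 16, 13, 25, 10] for k=0..6.
Cycle lengths of π_7 on ℤ/33ℤ: [10, 10, 10, 1, 1, 1]; 6 cycles in total.
33 − 6 = 27 transpositions; sign(π) = (−1)^27 = -1.
Check: (7/33) = -1 by Zolotarev.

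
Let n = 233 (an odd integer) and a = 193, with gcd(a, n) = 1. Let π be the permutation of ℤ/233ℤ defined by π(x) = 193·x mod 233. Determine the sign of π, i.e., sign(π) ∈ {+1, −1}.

-1

Orbit of 183 under x↦193x: [183, 136, 152, 211, 181, 216, 214]… (length divides ord_233(193)).
Decompose π into cycles: lengths [232, 1] (2 cycles, including the fixed point 0).
233 − 2 = 231 transpositions; sign(π) = (−1)^231 = -1.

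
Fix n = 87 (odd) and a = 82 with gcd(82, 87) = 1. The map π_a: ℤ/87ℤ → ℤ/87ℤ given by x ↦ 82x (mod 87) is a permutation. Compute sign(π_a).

+1

Trace 49: π^k(49) = [49, 16, 7, 52, 1, 82, 25] for k=0..6.
π_82 has 15 disjoint cycles with lengths [7, 7, 7, 7, 7, 7, 7, 7, 7, 7, 7, 7, 1, 1, 1] on {0,…,86}.
15 cycles on 87: each ℓ→(−1)^(ℓ−1), product (−1)^72 = +1.
The Jacobi symbol (82|87) = +1 (Zolotarev) agrees.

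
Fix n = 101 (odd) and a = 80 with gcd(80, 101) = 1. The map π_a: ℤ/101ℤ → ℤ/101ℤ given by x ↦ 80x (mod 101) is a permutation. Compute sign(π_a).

Orbit of 88 under x↦80x: [88, 71, 24, 1, 80, 37, 31]… (length divides ord_101(80)).
5 cycles of lengths [25, 25, 25, 25, 1].
5 cycles on 101: each ℓ→(−1)^(ℓ−1), product (−1)^96 = +1.
Check: (80/101) = +1 by Zolotarev.

+1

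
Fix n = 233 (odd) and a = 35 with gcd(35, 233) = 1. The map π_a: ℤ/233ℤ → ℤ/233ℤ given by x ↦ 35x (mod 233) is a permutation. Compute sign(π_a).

Start at x=16: 16 → 94 → 28 → 48 → 49 → 84 → 144 → … (one orbit).
The orbit structure of x ↦ 35x mod 233: 2 orbits of sizes [232, 1].
With 2 cycles on 233 points, sign = (−1)^{233−2} = -1.

-1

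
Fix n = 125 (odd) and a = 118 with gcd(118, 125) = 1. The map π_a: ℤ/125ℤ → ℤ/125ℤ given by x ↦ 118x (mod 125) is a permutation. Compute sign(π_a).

-1

Start at x=93: 93 → 99 → 57 → 101 → 43 → 74 → 107 → … (one orbit).
12 cycles of lengths [20, 20, 20, 20, 20, 4, 4, 4, 4, 4, 4, 1].
Σ(ℓ_i−1) = 125−12 = 113; sign = (−1)^113 = -1.
(118|125)_J = -1 (Zolotarev's lemma cross-check).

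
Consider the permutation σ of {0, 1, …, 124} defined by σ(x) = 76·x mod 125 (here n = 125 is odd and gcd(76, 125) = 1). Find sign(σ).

+1

Orbit of 1 under x↦76x: [1, 76, 26, 101, 51]… (length divides ord_125(76)).
Cycle lengths of π_76 on ℤ/125ℤ: [5, 5, 5, 5, 5, 5, 5, 5, 5, 5, 5, 5, 5, 5, 5, 5, 5, 5, 5, 5, 1, 1, 1, 1, 1, 1, 1, 1, 1, 1, 1, 1, 1, 1, 1, 1, 1, 1, 1, 1, 1, 1, 1, 1, 1]; 45 cycles in total.
125 − 45 = 80 transpositions; sign(π) = (−1)^80 = +1.
(76|125)_J = +1 (Zolotarev's lemma cross-check).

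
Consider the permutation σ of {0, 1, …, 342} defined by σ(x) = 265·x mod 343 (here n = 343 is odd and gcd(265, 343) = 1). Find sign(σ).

Start at x=90: 90 → 183 → 132 → 337 → 125 → 197 → 69 → … (one orbit).
The orbit structure of x ↦ 265x mod 343: 10 orbits of sizes [98, 98, 98, 14, 14, 14, 2, 2, 2, 1].
Σ(ℓ_i−1) = 343−10 = 333; sign = (−1)^333 = -1.

-1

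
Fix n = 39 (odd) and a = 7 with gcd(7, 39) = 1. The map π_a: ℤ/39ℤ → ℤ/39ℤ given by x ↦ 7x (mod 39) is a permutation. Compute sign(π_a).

-1

Trace 31: π^k(31) = [31, 22, 37, 25, 19, 16, 34] for k=0..6.
The orbit structure of x ↦ 7x mod 39: 6 orbits of sizes [12, 12, 12, 1, 1, 1].
Σ(ℓ_i−1) = 39−6 = 33; sign = (−1)^33 = -1.
Via Zolotarev, sign(π_{7}) = (7|39) = -1.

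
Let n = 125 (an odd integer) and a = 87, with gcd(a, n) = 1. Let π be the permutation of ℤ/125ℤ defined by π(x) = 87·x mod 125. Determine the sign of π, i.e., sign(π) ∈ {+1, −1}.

-1

Orbit of 116 under x↦87x: [116, 92, 4, 98, 26, 12, 44]… (length divides ord_125(87)).
The orbit structure of x ↦ 87x mod 125: 4 orbits of sizes [100, 20, 4, 1].
sign(π) = (−1)^{n − #cycles} = (−1)^{125−4} = (−1)^121 = -1.
Zolotarev: (87|125) = -1, matching the cycle-count sign.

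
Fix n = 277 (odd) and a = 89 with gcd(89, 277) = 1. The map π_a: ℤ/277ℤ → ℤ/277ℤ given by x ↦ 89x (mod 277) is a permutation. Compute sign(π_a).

Orbit of 154 under x↦89x: [154, 133, 203, 62, 255, 258, 248]… (length divides ord_277(89)).
Cycle type of π: 138×2 + 1; total 3 cycles.
277 − 3 = 274 transpositions; sign(π) = (−1)^274 = +1.
(89|277)_J = +1 (Zolotarev's lemma cross-check).

+1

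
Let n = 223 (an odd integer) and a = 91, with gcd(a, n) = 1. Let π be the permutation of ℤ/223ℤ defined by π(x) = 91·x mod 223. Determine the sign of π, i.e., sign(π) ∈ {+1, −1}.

-1

Trace 216: π^k(216) = [216, 32, 13, 68, 167, 33, 104] for k=0..6.
π_91 has 4 disjoint cycles with lengths [74, 74, 74, 1] on {0,…,222}.
With 4 cycles on 223 points, sign = (−1)^{223−4} = -1.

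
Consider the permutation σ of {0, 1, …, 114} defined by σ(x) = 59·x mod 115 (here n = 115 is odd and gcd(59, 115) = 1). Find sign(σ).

+1

Orbit of 36 under x↦59x: [36, 54, 81, 64, 96, 29, 101]… (length divides ord_115(59)).
Cycle lengths of π_59 on ℤ/115ℤ: [22, 22, 22, 22, 11, 11, 2, 2, 1]; 9 cycles in total.
sign(π) = (−1)^{n − #cycles} = (−1)^{115−9} = (−1)^106 = +1.
Via Zolotarev, sign(π_{59}) = (59|115) = +1.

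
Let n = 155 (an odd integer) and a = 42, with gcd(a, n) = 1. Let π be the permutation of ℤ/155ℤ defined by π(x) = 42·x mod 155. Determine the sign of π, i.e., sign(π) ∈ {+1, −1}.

+1

Trace 36: π^k(36) = [36, 117, 109, 83, 76, 92, 144] for k=0..6.
Cycle type of π: 60×2 + 30 + 4 + 1; total 5 cycles.
n − c = 155 − 5 = 150; sign = (−1)^150 = +1.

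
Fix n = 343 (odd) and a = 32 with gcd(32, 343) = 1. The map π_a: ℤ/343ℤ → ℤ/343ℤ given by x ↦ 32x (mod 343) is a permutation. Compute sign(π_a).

Start at x=44: 44 → 36 → 123 → 163 → 71 → 214 → 331 → … (one orbit).
Cycle type of π: 147×2 + 21×2 + 3×2 + 1; total 7 cycles.
7 cycles on 343: each ℓ→(−1)^(ℓ−1), product (−1)^336 = +1.
The Jacobi symbol (32|343) = +1 (Zolotarev) agrees.

+1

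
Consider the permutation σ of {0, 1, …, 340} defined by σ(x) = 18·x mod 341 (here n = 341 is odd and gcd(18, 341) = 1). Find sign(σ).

-1

Orbit of 255 under x↦18x: [255, 157, 98, 59, 39, 20, 19]… (length divides ord_341(18)).
14 cycles of lengths [30, 30, 30, 30, 30, 30, 30, 30, 30, 30, 15, 15, 10, 1].
n − c = 341 − 14 = 327; sign = (−1)^327 = -1.
(18|341)_J = -1 (Zolotarev's lemma cross-check).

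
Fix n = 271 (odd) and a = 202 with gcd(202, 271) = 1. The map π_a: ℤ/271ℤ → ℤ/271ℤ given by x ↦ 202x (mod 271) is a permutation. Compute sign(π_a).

Orbit of 154 under x↦202x: [154, 214, 139, 165, 268, 207, 80]… (length divides ord_271(202)).
Cycle type of π: 90×3 + 1; total 4 cycles.
4 cycles on 271: each ℓ→(−1)^(ℓ−1), product (−1)^267 = -1.

-1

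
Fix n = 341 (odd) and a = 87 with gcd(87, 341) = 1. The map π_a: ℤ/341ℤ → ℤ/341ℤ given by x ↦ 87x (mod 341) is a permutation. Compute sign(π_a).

-1

Start at x=1: 1 → 87 → 67 → 32 → 56 → 98 → 1 (one orbit).
Cycle type of π: 6×50 + 3×10 + 2×5 + 1; total 66 cycles.
Σ(ℓ_i−1) = 341−66 = 275; sign = (−1)^275 = -1.
(87|341)_J = -1 (Zolotarev's lemma cross-check).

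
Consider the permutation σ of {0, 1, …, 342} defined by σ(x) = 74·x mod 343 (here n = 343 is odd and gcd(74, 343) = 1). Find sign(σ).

+1

Trace 15: π^k(15) = [15, 81, 163, 57, 102, 2, 148] for k=0..6.
Decompose π into cycles: lengths [147, 147, 21, 21, 3, 3, 1] (7 cycles, including the fixed point 0).
343 − 7 = 336 transpositions; sign(π) = (−1)^336 = +1.
(74|343)_J = +1 (Zolotarev's lemma cross-check).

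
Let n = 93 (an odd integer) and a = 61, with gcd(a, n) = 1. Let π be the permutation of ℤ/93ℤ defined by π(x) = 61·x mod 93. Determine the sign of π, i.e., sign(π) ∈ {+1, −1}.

-1

Trace 1: π^k(1) = [1, 61] for k=0..1.
Cycle type of π: 2×45 + 1×3; total 48 cycles.
n − c = 93 − 48 = 45; sign = (−1)^45 = -1.
Zolotarev: (61|93) = -1, matching the cycle-count sign.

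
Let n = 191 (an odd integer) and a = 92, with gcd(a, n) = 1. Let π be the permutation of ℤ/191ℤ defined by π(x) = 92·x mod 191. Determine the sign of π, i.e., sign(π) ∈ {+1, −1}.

+1

Trace 133: π^k(133) = [133, 12, 149, 147, 154, 34, 72] for k=0..6.
Cycle lengths of π_92 on ℤ/191ℤ: [95, 95, 1]; 3 cycles in total.
n − c = 191 − 3 = 188; sign = (−1)^188 = +1.
The Jacobi symbol (92|191) = +1 (Zolotarev) agrees.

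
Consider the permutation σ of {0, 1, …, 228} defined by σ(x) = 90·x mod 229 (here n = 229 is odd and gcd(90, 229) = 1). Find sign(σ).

-1

Orbit of 147 under x↦90x: [147, 177, 129, 160, 202, 89, 224]… (length divides ord_229(90)).
The orbit structure of x ↦ 90x mod 229: 2 orbits of sizes [228, 1].
229 − 2 = 227 transpositions; sign(π) = (−1)^227 = -1.
Via Zolotarev, sign(π_{90}) = (90|229) = -1.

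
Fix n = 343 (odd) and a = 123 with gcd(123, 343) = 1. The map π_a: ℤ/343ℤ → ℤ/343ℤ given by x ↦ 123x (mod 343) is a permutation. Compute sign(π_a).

Trace 218: π^k(218) = [218, 60, 177, 162, 32, 163, 155] for k=0..6.
Decompose π into cycles: lengths [147, 147, 21, 21, 3, 3, 1] (7 cycles, including the fixed point 0).
343 − 7 = 336 transpositions; sign(π) = (−1)^336 = +1.
(123|343)_J = +1 (Zolotarev's lemma cross-check).

+1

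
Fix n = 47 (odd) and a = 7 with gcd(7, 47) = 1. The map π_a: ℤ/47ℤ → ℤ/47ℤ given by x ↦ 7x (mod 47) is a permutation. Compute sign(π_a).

Start at x=18: 18 → 32 → 36 → 17 → 25 → 34 → 3 → … (one orbit).
π_7 has 3 disjoint cycles with lengths [23, 23, 1] on {0,…,46}.
3 cycles on 47: each ℓ→(−1)^(ℓ−1), product (−1)^44 = +1.

+1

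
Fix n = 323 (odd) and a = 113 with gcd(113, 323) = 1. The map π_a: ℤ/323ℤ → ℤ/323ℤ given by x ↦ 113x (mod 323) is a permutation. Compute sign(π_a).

Orbit of 305 under x↦113x: [305, 227, 134, 284, 115, 75, 77]… (length divides ord_323(113)).
Decompose π into cycles: lengths [16, 16, 16, 16, 16, 16, 16, 16, 16, 16, 16, 16, 16, 16, 16, 16, 16, 16, 16, 2, 2, 2, 2, 2, 2, 2, 2, 2, 1] (29 cycles, including the fixed point 0).
29 cycles on 323: each ℓ→(−1)^(ℓ−1), product (−1)^294 = +1.

+1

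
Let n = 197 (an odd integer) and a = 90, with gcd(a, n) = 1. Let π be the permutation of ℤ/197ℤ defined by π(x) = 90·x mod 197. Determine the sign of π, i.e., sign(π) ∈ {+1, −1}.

Start at x=36: 36 → 88 → 40 → 54 → 132 → 60 → 81 → … (one orbit).
5 cycles of lengths [49, 49, 49, 49, 1].
197 − 5 = 192 transpositions; sign(π) = (−1)^192 = +1.

+1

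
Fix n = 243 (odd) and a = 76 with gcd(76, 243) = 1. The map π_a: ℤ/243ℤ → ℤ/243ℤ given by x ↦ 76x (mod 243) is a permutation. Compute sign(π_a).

Orbit of 1 under x↦76x: [1, 76, 187, 118, 220, 196, 73]… (length divides ord_243(76)).
Cycle type of π: 81×2 + 27×2 + 9×2 + 3×2 + 1×3; total 11 cycles.
n − c = 243 − 11 = 232; sign = (−1)^232 = +1.

+1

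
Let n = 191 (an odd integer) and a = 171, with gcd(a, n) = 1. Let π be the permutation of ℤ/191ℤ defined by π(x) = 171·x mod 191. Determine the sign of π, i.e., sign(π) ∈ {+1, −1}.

-1

Start at x=82: 82 → 79 → 139 → 85 → 19 → 2 → 151 → … (one orbit).
Cycle type of π: 190 + 1; total 2 cycles.
191 − 2 = 189 transpositions; sign(π) = (−1)^189 = -1.
Check: (171/191) = -1 by Zolotarev.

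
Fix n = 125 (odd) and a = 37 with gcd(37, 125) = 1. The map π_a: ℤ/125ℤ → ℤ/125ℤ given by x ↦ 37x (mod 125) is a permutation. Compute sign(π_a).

-1

Start at x=93: 93 → 66 → 67 → 104 → 98 → 1 → 37 → … (one orbit).
4 cycles of lengths [100, 20, 4, 1].
sign(π) = (−1)^{n − #cycles} = (−1)^{125−4} = (−1)^121 = -1.
Via Zolotarev, sign(π_{37}) = (37|125) = -1.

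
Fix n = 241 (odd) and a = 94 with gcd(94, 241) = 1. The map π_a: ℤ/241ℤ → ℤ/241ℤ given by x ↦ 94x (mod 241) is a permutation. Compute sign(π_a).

+1

Trace 160: π^k(160) = [160, 98, 54, 15, 205, 231, 24] for k=0..6.
17 cycles of lengths [15, 15, 15, 15, 15, 15, 15, 15, 15, 15, 15, 15, 15, 15, 15, 15, 1].
241 − 17 = 224 transpositions; sign(π) = (−1)^224 = +1.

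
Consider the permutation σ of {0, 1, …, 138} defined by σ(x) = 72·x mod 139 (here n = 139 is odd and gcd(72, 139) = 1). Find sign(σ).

Start at x=127: 127 → 109 → 64 → 21 → 122 → 27 → 137 → … (one orbit).
The orbit structure of x ↦ 72x mod 139: 2 orbits of sizes [138, 1].
sign(π) = (−1)^{n − #cycles} = (−1)^{139−2} = (−1)^137 = -1.
Zolotarev: (72|139) = -1, matching the cycle-count sign.

-1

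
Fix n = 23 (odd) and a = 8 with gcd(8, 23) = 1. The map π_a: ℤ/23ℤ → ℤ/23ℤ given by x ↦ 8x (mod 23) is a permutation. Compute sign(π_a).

Trace 9: π^k(9) = [9, 3, 1, 8, 18, 6, 2] for k=0..6.
The orbit structure of x ↦ 8x mod 23: 3 orbits of sizes [11, 11, 1].
23 − 3 = 20 transpositions; sign(π) = (−1)^20 = +1.
Check: (8/23) = +1 by Zolotarev.

+1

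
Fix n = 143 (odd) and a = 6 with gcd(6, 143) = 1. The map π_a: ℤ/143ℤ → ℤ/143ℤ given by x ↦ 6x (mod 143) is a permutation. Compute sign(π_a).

+1

Trace 113: π^k(113) = [113, 106, 64, 98, 16, 96, 4] for k=0..6.
The orbit structure of x ↦ 6x mod 143: 5 orbits of sizes [60, 60, 12, 10, 1].
143 − 5 = 138 transpositions; sign(π) = (−1)^138 = +1.
The Jacobi symbol (6|143) = +1 (Zolotarev) agrees.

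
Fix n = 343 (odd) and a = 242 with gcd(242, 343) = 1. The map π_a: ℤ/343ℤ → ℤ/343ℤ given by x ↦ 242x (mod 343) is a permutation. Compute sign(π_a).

+1

Trace 291: π^k(291) = [291, 107, 169, 81, 51, 337, 263] for k=0..6.
7 cycles of lengths [147, 147, 21, 21, 3, 3, 1].
7 cycles on 343: each ℓ→(−1)^(ℓ−1), product (−1)^336 = +1.
(242|343)_J = +1 (Zolotarev's lemma cross-check).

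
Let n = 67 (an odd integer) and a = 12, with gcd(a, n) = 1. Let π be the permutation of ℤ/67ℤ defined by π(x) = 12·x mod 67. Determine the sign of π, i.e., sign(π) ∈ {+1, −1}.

-1

Start at x=14: 14 → 34 → 6 → 5 → 60 → 50 → 64 → … (one orbit).
2 cycles of lengths [66, 1].
Σ(ℓ_i−1) = 67−2 = 65; sign = (−1)^65 = -1.
Via Zolotarev, sign(π_{12}) = (12|67) = -1.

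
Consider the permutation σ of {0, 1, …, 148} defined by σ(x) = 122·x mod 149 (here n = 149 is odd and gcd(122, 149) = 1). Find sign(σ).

-1

Start at x=2: 2 → 95 → 117 → 119 → 65 → 33 → 3 → … (one orbit).
Cycle type of π: 148 + 1; total 2 cycles.
n − c = 149 − 2 = 147; sign = (−1)^147 = -1.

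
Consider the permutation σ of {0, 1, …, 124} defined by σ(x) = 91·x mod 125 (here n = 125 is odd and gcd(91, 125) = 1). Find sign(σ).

+1

Start at x=26: 26 → 116 → 56 → 96 → 111 → 101 → 66 → … (one orbit).
13 cycles of lengths [25, 25, 25, 25, 5, 5, 5, 5, 1, 1, 1, 1, 1].
sign(π) = (−1)^{n − #cycles} = (−1)^{125−13} = (−1)^112 = +1.
(91|125)_J = +1 (Zolotarev's lemma cross-check).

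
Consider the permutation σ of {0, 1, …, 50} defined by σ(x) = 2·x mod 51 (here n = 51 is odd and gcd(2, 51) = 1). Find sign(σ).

-1

Orbit of 16 under x↦2x: [16, 32, 13, 26, 1, 2, 4]… (length divides ord_51(2)).
The orbit structure of x ↦ 2x mod 51: 8 orbits of sizes [8, 8, 8, 8, 8, 8, 2, 1].
51 − 8 = 43 transpositions; sign(π) = (−1)^43 = -1.
Check: (2/51) = -1 by Zolotarev.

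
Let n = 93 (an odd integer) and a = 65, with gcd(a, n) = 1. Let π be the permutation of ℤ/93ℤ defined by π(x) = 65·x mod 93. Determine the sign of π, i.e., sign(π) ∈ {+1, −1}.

Start at x=44: 44 → 70 → 86 → 10 → 92 → 28 → 53 → … (one orbit).
π_65 has 5 disjoint cycles with lengths [30, 30, 30, 2, 1] on {0,…,92}.
With 5 cycles on 93 points, sign = (−1)^{93−5} = +1.

+1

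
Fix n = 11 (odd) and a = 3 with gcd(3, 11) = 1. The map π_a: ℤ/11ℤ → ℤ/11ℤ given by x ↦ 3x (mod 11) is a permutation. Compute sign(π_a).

+1

Trace 4: π^k(4) = [4, 1, 3, 9, 5] for k=0..4.
π_3 has 3 disjoint cycles with lengths [5, 5, 1] on {0,…,10}.
sign(π) = (−1)^{n − #cycles} = (−1)^{11−3} = (−1)^8 = +1.
Check: (3/11) = +1 by Zolotarev.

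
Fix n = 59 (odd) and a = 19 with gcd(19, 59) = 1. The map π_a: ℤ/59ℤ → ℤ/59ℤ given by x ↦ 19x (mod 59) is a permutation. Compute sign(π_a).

Trace 16: π^k(16) = [16, 9, 53, 4, 17, 28, 1] for k=0..6.
The orbit structure of x ↦ 19x mod 59: 3 orbits of sizes [29, 29, 1].
Σ(ℓ_i−1) = 59−3 = 56; sign = (−1)^56 = +1.
(19|59)_J = +1 (Zolotarev's lemma cross-check).

+1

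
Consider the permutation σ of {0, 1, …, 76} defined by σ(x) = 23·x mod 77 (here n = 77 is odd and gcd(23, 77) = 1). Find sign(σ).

Trace 1: π^k(1) = [1, 23, 67] for k=0..2.
33 cycles of lengths [3, 3, 3, 3, 3, 3, 3, 3, 3, 3, 3, 3, 3, 3, 3, 3, 3, 3, 3, 3, 3, 3, 1, 1, 1, 1, 1, 1, 1, 1, 1, 1, 1].
Σ(ℓ_i−1) = 77−33 = 44; sign = (−1)^44 = +1.

+1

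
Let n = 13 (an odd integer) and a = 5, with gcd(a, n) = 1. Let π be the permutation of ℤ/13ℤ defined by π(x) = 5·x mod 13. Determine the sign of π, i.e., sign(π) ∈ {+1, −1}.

-1

Trace 8: π^k(8) = [8, 1, 5, 12] for k=0..3.
Decompose π into cycles: lengths [4, 4, 4, 1] (4 cycles, including the fixed point 0).
Σ(ℓ_i−1) = 13−4 = 9; sign = (−1)^9 = -1.
Via Zolotarev, sign(π_{5}) = (5|13) = -1.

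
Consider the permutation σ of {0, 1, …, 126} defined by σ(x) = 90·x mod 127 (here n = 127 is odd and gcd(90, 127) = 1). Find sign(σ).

-1

Trace 68: π^k(68) = [68, 24, 1, 90, 99, 20, 22] for k=0..6.
8 cycles of lengths [18, 18, 18, 18, 18, 18, 18, 1].
sign(π) = (−1)^{n − #cycles} = (−1)^{127−8} = (−1)^119 = -1.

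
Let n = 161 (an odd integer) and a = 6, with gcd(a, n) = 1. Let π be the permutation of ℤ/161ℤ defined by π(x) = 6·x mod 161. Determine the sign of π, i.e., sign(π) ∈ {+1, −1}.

-1

Trace 141: π^k(141) = [141, 41, 85, 27, 1, 6, 36] for k=0..6.
π_6 has 12 disjoint cycles with lengths [22, 22, 22, 22, 22, 22, 11, 11, 2, 2, 2, 1] on {0,…,160}.
Σ(ℓ_i−1) = 161−12 = 149; sign = (−1)^149 = -1.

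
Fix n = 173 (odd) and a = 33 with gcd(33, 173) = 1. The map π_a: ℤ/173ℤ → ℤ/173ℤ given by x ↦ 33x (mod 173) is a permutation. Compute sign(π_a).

Orbit of 83 under x↦33x: [83, 144, 81, 78, 152, 172, 140]… (length divides ord_173(33)).
3 cycles of lengths [86, 86, 1].
n − c = 173 − 3 = 170; sign = (−1)^170 = +1.

+1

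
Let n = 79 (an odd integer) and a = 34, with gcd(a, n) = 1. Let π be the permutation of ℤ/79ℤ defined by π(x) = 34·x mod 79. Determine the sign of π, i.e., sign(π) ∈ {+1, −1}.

-1

Orbit of 78 under x↦34x: [78, 45, 29, 38, 28, 4, 57]… (length divides ord_79(34)).
2 cycles of lengths [78, 1].
79 − 2 = 77 transpositions; sign(π) = (−1)^77 = -1.
Check: (34/79) = -1 by Zolotarev.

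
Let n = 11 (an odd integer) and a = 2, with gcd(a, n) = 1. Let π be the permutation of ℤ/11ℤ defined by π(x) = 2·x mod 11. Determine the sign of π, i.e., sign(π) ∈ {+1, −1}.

Start at x=3: 3 → 6 → 1 → 2 → 4 → 8 → 5 → … (one orbit).
Decompose π into cycles: lengths [10, 1] (2 cycles, including the fixed point 0).
n − c = 11 − 2 = 9; sign = (−1)^9 = -1.
Check: (2/11) = -1 by Zolotarev.

-1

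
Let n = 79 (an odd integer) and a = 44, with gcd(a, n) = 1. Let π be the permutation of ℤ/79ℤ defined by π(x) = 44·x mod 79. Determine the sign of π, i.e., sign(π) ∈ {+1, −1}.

Start at x=13: 13 → 19 → 46 → 49 → 23 → 64 → 51 → … (one orbit).
3 cycles of lengths [39, 39, 1].
n − c = 79 − 3 = 76; sign = (−1)^76 = +1.

+1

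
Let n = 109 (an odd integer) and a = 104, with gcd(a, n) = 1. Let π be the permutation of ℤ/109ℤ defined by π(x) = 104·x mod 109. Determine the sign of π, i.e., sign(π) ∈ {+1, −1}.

+1

Orbit of 1 under x↦104x: [1, 104, 25, 93, 80, 36, 38]… (length divides ord_109(104)).
3 cycles of lengths [54, 54, 1].
3 cycles on 109: each ℓ→(−1)^(ℓ−1), product (−1)^106 = +1.
Via Zolotarev, sign(π_{104}) = (104|109) = +1.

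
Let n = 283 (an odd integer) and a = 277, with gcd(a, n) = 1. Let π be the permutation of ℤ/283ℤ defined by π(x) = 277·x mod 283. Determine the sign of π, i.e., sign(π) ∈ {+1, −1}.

-1

Orbit of 11 under x↦277x: [11, 217, 113, 171, 106, 213, 137]… (length divides ord_283(277)).
Cycle lengths of π_277 on ℤ/283ℤ: [282, 1]; 2 cycles in total.
With 2 cycles on 283 points, sign = (−1)^{283−2} = -1.
Zolotarev: (277|283) = -1, matching the cycle-count sign.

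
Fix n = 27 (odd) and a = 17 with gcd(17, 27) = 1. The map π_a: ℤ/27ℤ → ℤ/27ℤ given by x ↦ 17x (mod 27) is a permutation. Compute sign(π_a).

-1

Orbit of 19 under x↦17x: [19, 26, 10, 8, 1, 17]… (length divides ord_27(17)).
The orbit structure of x ↦ 17x mod 27: 8 orbits of sizes [6, 6, 6, 2, 2, 2, 2, 1].
With 8 cycles on 27 points, sign = (−1)^{27−8} = -1.
Zolotarev: (17|27) = -1, matching the cycle-count sign.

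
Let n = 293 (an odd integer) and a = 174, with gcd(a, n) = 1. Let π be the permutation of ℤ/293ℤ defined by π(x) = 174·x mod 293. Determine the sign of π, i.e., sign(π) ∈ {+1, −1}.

Trace 25: π^k(25) = [25, 248, 81, 30, 239, 273, 36] for k=0..6.
The orbit structure of x ↦ 174x mod 293: 2 orbits of sizes [292, 1].
293 − 2 = 291 transpositions; sign(π) = (−1)^291 = -1.
Zolotarev: (174|293) = -1, matching the cycle-count sign.

-1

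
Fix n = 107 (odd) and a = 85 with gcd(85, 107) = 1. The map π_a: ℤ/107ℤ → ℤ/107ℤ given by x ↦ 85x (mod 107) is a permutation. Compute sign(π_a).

+1

Orbit of 87 under x↦85x: [87, 12, 57, 30, 89, 75, 62]… (length divides ord_107(85)).
3 cycles of lengths [53, 53, 1].
sign(π) = (−1)^{n − #cycles} = (−1)^{107−3} = (−1)^104 = +1.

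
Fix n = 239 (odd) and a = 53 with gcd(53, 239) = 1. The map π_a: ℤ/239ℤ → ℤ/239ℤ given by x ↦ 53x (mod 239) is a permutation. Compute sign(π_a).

Orbit of 182 under x↦53x: [182, 86, 17, 184, 192, 138, 144]… (length divides ord_239(53)).
2 cycles of lengths [238, 1].
2 cycles on 239: each ℓ→(−1)^(ℓ−1), product (−1)^237 = -1.

-1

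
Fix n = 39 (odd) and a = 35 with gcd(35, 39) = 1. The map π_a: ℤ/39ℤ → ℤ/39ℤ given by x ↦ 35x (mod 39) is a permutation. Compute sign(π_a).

-1

Trace 29: π^k(29) = [29, 1, 35, 16, 14, 22] for k=0..5.
π_35 has 10 disjoint cycles with lengths [6, 6, 6, 6, 3, 3, 3, 3, 2, 1] on {0,…,38}.
With 10 cycles on 39 points, sign = (−1)^{39−10} = -1.
Check: (35/39) = -1 by Zolotarev.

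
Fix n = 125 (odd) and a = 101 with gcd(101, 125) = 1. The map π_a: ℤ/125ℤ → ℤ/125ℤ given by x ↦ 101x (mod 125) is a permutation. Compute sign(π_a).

Trace 26: π^k(26) = [26, 1, 101, 76, 51] for k=0..4.
45 cycles of lengths [5, 5, 5, 5, 5, 5, 5, 5, 5, 5, 5, 5, 5, 5, 5, 5, 5, 5, 5, 5, 1, 1, 1, 1, 1, 1, 1, 1, 1, 1, 1, 1, 1, 1, 1, 1, 1, 1, 1, 1, 1, 1, 1, 1, 1].
With 45 cycles on 125 points, sign = (−1)^{125−45} = +1.
Zolotarev: (101|125) = +1, matching the cycle-count sign.

+1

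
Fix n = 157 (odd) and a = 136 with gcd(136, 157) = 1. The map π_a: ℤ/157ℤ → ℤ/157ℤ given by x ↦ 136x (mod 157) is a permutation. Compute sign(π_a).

-1

Start at x=96: 96 → 25 → 103 → 35 → 50 → 49 → 70 → … (one orbit).
Cycle type of π: 156 + 1; total 2 cycles.
Σ(ℓ_i−1) = 157−2 = 155; sign = (−1)^155 = -1.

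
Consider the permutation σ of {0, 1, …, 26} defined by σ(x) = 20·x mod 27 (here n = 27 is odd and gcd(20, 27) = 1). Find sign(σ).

-1

Trace 5: π^k(5) = [5, 19, 2, 13, 17, 16, 23] for k=0..6.
Cycle lengths of π_20 on ℤ/27ℤ: [18, 6, 2, 1]; 4 cycles in total.
4 cycles on 27: each ℓ→(−1)^(ℓ−1), product (−1)^23 = -1.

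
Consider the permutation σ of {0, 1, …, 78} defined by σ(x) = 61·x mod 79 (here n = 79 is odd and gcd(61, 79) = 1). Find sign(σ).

Orbit of 18 under x↦61x: [18, 71, 65, 15, 46, 41, 52]… (length divides ord_79(61)).
Cycle lengths of π_61 on ℤ/79ℤ: [26, 26, 26, 1]; 4 cycles in total.
4 cycles on 79: each ℓ→(−1)^(ℓ−1), product (−1)^75 = -1.

-1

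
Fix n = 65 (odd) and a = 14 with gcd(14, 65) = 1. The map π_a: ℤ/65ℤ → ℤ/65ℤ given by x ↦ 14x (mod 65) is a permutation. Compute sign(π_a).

+1

Trace 14: π^k(14) = [14, 1] for k=0..1.
Decompose π into cycles: lengths [2, 2, 2, 2, 2, 2, 2, 2, 2, 2, 2, 2, 2, 2, 2, 2, 2, 2, 2, 2, 2, 2, 2, 2, 2, 2, 1, 1, 1, 1, 1, 1, 1, 1, 1, 1, 1, 1, 1] (39 cycles, including the fixed point 0).
39 cycles on 65: each ℓ→(−1)^(ℓ−1), product (−1)^26 = +1.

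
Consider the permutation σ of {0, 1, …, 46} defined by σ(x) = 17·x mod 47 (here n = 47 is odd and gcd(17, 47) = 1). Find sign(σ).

+1

Orbit of 14 under x↦17x: [14, 3, 4, 21, 28, 6, 8]… (length divides ord_47(17)).
Cycle type of π: 23×2 + 1; total 3 cycles.
With 3 cycles on 47 points, sign = (−1)^{47−3} = +1.
Zolotarev: (17|47) = +1, matching the cycle-count sign.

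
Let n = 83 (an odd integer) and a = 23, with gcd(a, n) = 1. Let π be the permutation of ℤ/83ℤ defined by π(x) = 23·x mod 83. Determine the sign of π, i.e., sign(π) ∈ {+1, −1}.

+1

Trace 36: π^k(36) = [36, 81, 37, 21, 68, 70, 33] for k=0..6.
π_23 has 3 disjoint cycles with lengths [41, 41, 1] on {0,…,82}.
3 cycles on 83: each ℓ→(−1)^(ℓ−1), product (−1)^80 = +1.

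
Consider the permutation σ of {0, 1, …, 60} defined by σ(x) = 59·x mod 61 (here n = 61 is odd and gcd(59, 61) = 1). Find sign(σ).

-1

Start at x=51: 51 → 20 → 21 → 19 → 23 → 15 → 31 → … (one orbit).
π_59 has 2 disjoint cycles with lengths [60, 1] on {0,…,60}.
With 2 cycles on 61 points, sign = (−1)^{61−2} = -1.
The Jacobi symbol (59|61) = -1 (Zolotarev) agrees.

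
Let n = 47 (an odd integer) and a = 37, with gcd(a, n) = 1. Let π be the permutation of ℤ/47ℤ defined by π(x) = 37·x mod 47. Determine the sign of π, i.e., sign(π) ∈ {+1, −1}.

+1

Trace 42: π^k(42) = [42, 3, 17, 18, 8, 14, 1] for k=0..6.
3 cycles of lengths [23, 23, 1].
sign(π) = (−1)^{n − #cycles} = (−1)^{47−3} = (−1)^44 = +1.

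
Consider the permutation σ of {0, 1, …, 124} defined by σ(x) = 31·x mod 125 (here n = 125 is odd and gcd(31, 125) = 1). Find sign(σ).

Orbit of 116 under x↦31x: [116, 96, 101, 6, 61, 16, 121]… (length divides ord_125(31)).
Cycle lengths of π_31 on ℤ/125ℤ: [25, 25, 25, 25, 5, 5, 5, 5, 1, 1, 1, 1, 1]; 13 cycles in total.
125 − 13 = 112 transpositions; sign(π) = (−1)^112 = +1.
Via Zolotarev, sign(π_{31}) = (31|125) = +1.

+1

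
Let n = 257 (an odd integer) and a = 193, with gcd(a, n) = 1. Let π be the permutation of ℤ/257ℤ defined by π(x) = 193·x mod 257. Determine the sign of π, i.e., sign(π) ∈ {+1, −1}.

+1

Orbit of 241 under x↦193x: [241, 253, 256, 64, 16, 4, 1]… (length divides ord_257(193)).
Decompose π into cycles: lengths [8, 8, 8, 8, 8, 8, 8, 8, 8, 8, 8, 8, 8, 8, 8, 8, 8, 8, 8, 8, 8, 8, 8, 8, 8, 8, 8, 8, 8, 8, 8, 8, 1] (33 cycles, including the fixed point 0).
33 cycles on 257: each ℓ→(−1)^(ℓ−1), product (−1)^224 = +1.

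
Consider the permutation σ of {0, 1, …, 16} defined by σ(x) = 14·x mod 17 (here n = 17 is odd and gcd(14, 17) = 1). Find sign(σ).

-1

Orbit of 13 under x↦14x: [13, 12, 15, 6, 16, 3, 8]… (length divides ord_17(14)).
Decompose π into cycles: lengths [16, 1] (2 cycles, including the fixed point 0).
With 2 cycles on 17 points, sign = (−1)^{17−2} = -1.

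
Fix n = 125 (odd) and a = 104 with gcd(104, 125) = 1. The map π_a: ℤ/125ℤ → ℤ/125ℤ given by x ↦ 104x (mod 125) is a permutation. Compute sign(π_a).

Start at x=54: 54 → 116 → 64 → 31 → 99 → 46 → 34 → … (one orbit).
Cycle lengths of π_104 on ℤ/125ℤ: [50, 50, 10, 10, 2, 2, 1]; 7 cycles in total.
n − c = 125 − 7 = 118; sign = (−1)^118 = +1.
Check: (104/125) = +1 by Zolotarev.

+1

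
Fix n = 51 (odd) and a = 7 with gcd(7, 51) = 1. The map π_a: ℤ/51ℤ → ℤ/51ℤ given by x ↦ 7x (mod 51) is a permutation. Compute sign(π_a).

Orbit of 16 under x↦7x: [16, 10, 19, 31, 13, 40, 25]… (length divides ord_51(7)).
π_7 has 6 disjoint cycles with lengths [16, 16, 16, 1, 1, 1] on {0,…,50}.
6 cycles on 51: each ℓ→(−1)^(ℓ−1), product (−1)^45 = -1.

-1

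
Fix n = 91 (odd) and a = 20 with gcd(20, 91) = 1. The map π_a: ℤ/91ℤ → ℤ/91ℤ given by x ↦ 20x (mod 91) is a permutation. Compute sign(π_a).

+1

Start at x=34: 34 → 43 → 41 → 1 → 20 → 36 → 83 → … (one orbit).
π_20 has 11 disjoint cycles with lengths [12, 12, 12, 12, 12, 12, 12, 2, 2, 2, 1] on {0,…,90}.
n − c = 91 − 11 = 80; sign = (−1)^80 = +1.
Zolotarev: (20|91) = +1, matching the cycle-count sign.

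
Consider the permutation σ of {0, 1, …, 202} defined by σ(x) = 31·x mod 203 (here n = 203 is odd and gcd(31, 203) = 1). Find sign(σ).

Orbit of 9 under x↦31x: [9, 76, 123, 159, 57, 143, 170]… (length divides ord_203(31)).
The orbit structure of x ↦ 31x mod 203: 5 orbits of sizes [84, 84, 28, 6, 1].
5 cycles on 203: each ℓ→(−1)^(ℓ−1), product (−1)^198 = +1.
Check: (31/203) = +1 by Zolotarev.

+1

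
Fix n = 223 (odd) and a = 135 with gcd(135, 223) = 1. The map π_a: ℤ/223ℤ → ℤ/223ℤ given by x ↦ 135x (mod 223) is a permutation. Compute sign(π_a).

Orbit of 121 under x↦135x: [121, 56, 201, 152, 4, 94, 202]… (length divides ord_223(135)).
Cycle lengths of π_135 on ℤ/223ℤ: [111, 111, 1]; 3 cycles in total.
Σ(ℓ_i−1) = 223−3 = 220; sign = (−1)^220 = +1.

+1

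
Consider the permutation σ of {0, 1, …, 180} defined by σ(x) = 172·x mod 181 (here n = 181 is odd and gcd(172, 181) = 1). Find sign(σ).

Start at x=94: 94 → 59 → 12 → 73 → 67 → 121 → 178 → … (one orbit).
The orbit structure of x ↦ 172x mod 181: 3 orbits of sizes [90, 90, 1].
n − c = 181 − 3 = 178; sign = (−1)^178 = +1.

+1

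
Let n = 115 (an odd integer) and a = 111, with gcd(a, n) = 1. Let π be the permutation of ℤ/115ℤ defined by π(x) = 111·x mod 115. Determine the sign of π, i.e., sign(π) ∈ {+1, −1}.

Orbit of 91 under x↦111x: [91, 96, 76, 41, 66, 81, 21]… (length divides ord_115(111)).
Cycle type of π: 22×5 + 1×5; total 10 cycles.
sign(π) = (−1)^{n − #cycles} = (−1)^{115−10} = (−1)^105 = -1.
Zolotarev: (111|115) = -1, matching the cycle-count sign.

-1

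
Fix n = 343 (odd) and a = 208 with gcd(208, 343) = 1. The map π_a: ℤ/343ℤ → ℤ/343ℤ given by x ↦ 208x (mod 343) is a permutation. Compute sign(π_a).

Orbit of 39 under x↦208x: [39, 223, 79, 311, 204, 243, 123]… (length divides ord_343(208)).
The orbit structure of x ↦ 208x mod 343: 4 orbits of sizes [294, 42, 6, 1].
4 cycles on 343: each ℓ→(−1)^(ℓ−1), product (−1)^339 = -1.
The Jacobi symbol (208|343) = -1 (Zolotarev) agrees.

-1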